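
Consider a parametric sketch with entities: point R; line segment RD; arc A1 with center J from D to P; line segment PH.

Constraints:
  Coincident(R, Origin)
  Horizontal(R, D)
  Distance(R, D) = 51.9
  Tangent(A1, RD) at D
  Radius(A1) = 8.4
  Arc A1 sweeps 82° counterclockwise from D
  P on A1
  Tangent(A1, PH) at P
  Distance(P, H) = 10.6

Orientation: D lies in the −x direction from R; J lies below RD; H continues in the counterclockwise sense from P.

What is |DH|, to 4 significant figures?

20.25

R is at the origin; RD is horizontal with |RD| = 51.9 and D on the −x side, so D = (-51.90, 0.000). The tangent condition forces JD to be normal to RD, so J = D + (0, -8.4) = (-51.90, -8.400). On A1, D sits at bearing 90° from J; an 82° counterclockwise sweep puts P at bearing 172°, so P = J + 8.4·(cos 172°, sin 172°) = (-60.22, -7.231). Tangency of A1 to PH means the radius JP is perpendicular to PH, so PH runs along (−sin 172°, cos 172°); with |PH| = 10.6, H = (-61.69, -17.73). Then |DH| = |H − D| = 20.25.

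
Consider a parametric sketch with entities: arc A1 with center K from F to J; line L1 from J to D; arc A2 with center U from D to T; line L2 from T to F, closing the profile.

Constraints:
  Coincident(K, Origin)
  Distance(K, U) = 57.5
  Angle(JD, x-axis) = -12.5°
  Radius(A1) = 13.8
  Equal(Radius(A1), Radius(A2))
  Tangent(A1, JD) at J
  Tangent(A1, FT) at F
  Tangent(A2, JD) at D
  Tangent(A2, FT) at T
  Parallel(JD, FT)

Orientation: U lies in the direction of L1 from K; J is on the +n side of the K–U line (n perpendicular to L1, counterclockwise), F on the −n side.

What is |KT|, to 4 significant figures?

59.13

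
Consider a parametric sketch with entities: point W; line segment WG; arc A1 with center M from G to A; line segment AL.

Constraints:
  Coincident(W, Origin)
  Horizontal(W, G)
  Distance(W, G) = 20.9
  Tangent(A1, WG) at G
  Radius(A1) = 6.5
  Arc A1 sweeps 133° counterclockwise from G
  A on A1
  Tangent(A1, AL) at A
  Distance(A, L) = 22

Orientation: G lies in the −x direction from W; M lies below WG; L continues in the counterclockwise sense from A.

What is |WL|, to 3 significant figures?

29.0

On A1, G sits at bearing 90° from M; a 133° counterclockwise sweep puts A at bearing 223°, so A = M + 6.5·(cos 223°, sin 223°) = (-25.7, -10.9). Tangency of A1 to AL means the radius MA is perpendicular to AL, so AL runs along (−sin 223°, cos 223°); with |AL| = 22.0, L = (-10.6, -27.0). Then |WL| = |L − W| = 29.0.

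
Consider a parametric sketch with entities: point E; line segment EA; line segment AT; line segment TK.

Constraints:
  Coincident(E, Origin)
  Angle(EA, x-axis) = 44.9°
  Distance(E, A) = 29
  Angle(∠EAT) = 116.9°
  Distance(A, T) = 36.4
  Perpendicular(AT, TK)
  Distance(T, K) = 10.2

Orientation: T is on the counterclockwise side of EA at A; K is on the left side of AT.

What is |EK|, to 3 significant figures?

51.9

E is at the origin; EA runs at 44.9° with length 29.0, so A = 29.0·(cos 44.9°, sin 44.9°) = (20.5, 20.5). ∠EAT = 116.9°, so AT runs at 44.9° + (180° − 116.9°) = 108° from the x-axis; with |AT| = 36.4, T = A + 36.4·(cos 108°, sin 108°) = (9.29, 55.1). AT ⟂ TK; with |TK| = 10.2 on the left of AT, K = T + 10.2·(-0.951, -0.309) = (-0.407, 51.9). Then |EK| = |K − E| = 51.9.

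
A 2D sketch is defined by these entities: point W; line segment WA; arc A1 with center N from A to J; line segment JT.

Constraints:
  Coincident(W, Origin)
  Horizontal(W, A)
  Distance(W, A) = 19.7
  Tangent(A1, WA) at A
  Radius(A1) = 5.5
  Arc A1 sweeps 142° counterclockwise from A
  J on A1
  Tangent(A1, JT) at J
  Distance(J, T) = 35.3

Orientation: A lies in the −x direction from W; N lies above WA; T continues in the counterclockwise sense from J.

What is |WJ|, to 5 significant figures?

19.049

W is at the origin; W and A share the same y with |WA| = 19.7 and A on the −x side, so A = (-19.700, 0.0000). A1 meets WA tangentially, so NA is at right angles to WA, so N = A + (0, 5.5) = (-19.700, 5.5000). On A1, A sits at bearing -90° from N; a 142° counterclockwise sweep puts J at bearing 52°, so J = N + 5.5·(cos 52°, sin 52°) = (-16.314, 9.8341). Then |WJ| = |J − W| = 19.049.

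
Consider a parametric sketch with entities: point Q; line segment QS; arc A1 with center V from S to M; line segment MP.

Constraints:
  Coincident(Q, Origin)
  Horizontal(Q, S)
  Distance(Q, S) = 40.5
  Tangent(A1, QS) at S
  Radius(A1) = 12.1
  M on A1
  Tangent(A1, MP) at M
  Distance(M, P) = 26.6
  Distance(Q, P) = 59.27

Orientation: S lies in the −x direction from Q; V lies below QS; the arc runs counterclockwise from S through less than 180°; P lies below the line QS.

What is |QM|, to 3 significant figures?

54.3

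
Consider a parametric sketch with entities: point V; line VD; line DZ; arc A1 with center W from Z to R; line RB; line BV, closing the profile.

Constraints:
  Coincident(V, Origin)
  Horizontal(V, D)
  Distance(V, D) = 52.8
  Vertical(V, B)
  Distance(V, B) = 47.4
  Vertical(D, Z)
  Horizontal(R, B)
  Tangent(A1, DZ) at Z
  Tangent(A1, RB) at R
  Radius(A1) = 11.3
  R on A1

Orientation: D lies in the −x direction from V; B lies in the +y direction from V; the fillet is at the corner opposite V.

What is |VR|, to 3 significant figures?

63.0

V is at the origin; V and D share the same y with |VD| = 52.8 and D on the −x side, so D = (-52.8, 0.00). VB is vertical with |VB| = 47.4 and B on the +y side, so B = (0.00, 47.4). The virtual corner opposite V is at (-52.8, 47.4). Since A1 is tangent to DZ there, WZ ⟂ DZ and since A1 is tangent to RB there, WR ⟂ RB, with radius 11.3, so the center W sits 11.3 in from both sides at W = (-41.5, 36.1). That places the tangent points at Z = (-52.8, 36.1) on DZ and R = (-41.5, 47.4) on RB. Then |VR| = |R − V| = 63.0.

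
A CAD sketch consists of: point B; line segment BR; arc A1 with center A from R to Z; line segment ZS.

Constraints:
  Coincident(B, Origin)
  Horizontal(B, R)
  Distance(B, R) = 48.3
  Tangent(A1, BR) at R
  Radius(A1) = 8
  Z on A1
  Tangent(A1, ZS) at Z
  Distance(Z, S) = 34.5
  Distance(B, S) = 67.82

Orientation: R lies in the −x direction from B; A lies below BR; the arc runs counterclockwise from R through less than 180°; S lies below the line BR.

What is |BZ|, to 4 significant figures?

56.95

Checks: |AZ| = 8.000 ✓; ∠(AZ, ZS) = 90.00° ✓; |ZS| = 34.50 ✓; |BS| = 67.82 ✓.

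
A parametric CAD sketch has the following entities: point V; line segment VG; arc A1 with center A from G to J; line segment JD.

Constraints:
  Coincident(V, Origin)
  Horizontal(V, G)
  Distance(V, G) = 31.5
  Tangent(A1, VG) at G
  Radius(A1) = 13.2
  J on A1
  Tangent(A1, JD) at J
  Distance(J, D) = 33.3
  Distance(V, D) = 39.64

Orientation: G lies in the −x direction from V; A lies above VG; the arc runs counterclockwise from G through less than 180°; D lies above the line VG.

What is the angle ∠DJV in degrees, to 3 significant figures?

91.0°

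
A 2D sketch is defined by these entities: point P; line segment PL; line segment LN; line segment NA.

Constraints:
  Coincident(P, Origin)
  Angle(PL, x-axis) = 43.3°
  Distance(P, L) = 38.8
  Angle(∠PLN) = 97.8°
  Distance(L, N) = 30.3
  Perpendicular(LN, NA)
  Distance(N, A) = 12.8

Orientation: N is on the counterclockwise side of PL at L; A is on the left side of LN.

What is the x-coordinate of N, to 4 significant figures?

10.64

P is at the origin; PL runs at 43.3° with length 38.8, so L = 38.8·(cos 43.3°, sin 43.3°) = (28.24, 26.61). ∠PLN = 97.8°, so LN runs at 43.3° + (180° − 97.8°) = 125.5° from the x-axis; with |LN| = 30.3, N = L + 30.3·(cos 125.5°, sin 125.5°) = (10.64, 51.28). So N.x = 10.64.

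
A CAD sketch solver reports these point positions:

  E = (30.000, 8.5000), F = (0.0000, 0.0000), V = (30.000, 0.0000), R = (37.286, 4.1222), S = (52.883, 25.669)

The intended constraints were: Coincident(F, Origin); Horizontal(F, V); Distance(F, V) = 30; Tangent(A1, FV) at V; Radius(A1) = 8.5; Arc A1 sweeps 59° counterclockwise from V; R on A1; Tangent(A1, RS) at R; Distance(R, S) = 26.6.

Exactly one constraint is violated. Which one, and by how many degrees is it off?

Tangent(A1, RS) at R — off by 4.90°.

F = (0.00, 0.00) ✓; F.y = 0.00, V.y = 0.00 ✓; |FV| = 30.00 ✓; ∠(EV, VF) = 90.00° ✓; |EV| = 8.500 ✓; bearing(E→R) − bearing(E→V) = 59.00° ✓; |ER| = 8.500 ✓; ∠(ER, RS) = 94.90° ✗; |RS| = 26.60 ✓.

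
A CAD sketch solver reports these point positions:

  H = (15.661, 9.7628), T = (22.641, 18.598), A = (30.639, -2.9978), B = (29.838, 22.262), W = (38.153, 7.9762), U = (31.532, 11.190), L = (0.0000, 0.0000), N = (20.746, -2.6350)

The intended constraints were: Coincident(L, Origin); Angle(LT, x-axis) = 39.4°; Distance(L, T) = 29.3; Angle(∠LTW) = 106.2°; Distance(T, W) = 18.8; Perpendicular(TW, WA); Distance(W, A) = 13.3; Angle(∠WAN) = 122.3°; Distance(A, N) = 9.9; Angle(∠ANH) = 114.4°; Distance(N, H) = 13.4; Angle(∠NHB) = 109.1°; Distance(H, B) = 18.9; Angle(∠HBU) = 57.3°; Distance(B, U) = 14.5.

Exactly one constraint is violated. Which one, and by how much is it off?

Distance(B, U) = 14.5 — off by 3.30.

L = (0.00, 0.00) ✓; LT at 39.40° ✓; |LT| = 29.30 ✓; ∠LTW = 106.2° ✓; |TW| = 18.80 ✓; ∠(TW, WA) = 90.00° ✓; |WA| = 13.30 ✓; ∠WAN = 122.3° ✓; |AN| = 9.900 ✓; ∠ANH = 114.4° ✓; |NH| = 13.40 ✓; ∠NHB = 109.1° ✓; |HB| = 18.90 ✓; ∠HBU = 57.30° ✓; |BU| = 11.20 ✗.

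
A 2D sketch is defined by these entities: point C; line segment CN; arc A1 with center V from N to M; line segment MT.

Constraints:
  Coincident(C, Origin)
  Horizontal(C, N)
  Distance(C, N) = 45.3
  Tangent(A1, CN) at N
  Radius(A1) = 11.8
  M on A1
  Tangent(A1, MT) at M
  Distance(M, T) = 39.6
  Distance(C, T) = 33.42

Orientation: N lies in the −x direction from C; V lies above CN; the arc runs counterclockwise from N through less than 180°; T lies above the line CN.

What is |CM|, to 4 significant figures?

36.99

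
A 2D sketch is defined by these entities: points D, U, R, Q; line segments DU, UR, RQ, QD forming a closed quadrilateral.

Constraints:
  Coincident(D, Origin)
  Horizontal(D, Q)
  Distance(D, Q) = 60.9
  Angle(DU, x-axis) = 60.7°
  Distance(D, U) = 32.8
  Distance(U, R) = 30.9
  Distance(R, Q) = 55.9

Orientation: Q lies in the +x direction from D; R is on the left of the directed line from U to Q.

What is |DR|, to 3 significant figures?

63.2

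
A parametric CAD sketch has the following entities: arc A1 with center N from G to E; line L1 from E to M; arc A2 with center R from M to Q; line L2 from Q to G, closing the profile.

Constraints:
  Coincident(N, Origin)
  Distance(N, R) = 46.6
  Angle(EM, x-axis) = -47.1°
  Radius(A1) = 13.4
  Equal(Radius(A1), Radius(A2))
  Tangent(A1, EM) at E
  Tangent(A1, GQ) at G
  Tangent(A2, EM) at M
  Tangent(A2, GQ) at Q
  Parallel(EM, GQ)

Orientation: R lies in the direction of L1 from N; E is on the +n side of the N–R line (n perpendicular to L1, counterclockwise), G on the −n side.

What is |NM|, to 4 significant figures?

48.49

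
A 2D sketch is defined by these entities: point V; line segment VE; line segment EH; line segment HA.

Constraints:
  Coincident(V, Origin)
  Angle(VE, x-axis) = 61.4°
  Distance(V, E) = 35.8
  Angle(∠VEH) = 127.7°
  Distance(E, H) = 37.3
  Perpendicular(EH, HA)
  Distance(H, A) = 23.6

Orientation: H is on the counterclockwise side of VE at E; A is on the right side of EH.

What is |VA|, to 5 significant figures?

78.740

V is at the origin; VE runs at 61.4° with length 35.8, so E = 35.8·(cos 61.4°, sin 61.4°) = (17.137, 31.432). ∠VEH = 127.7°, so EH runs at 61.4° + (180° − 127.7°) = 113.70° from the x-axis; with |EH| = 37.3, H = E + 37.3·(cos 113.70°, sin 113.70°) = (2.1445, 65.586). The perpendicularity gives HA at right angles to EH; with |HA| = 23.6 on the right of EH, A = H + 23.6·(0.91566, 0.40195) = (23.754, 75.072). Then |VA| = |A − V| = 78.740.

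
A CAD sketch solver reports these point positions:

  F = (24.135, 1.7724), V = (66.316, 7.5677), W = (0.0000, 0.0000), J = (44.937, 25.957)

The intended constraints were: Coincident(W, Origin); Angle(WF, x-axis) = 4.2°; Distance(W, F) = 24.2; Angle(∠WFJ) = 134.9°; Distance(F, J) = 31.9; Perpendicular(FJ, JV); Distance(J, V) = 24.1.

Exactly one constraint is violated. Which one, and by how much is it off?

Distance(J, V) = 24.1 — off by 4.10.

W = (0.00, 0.00) ✓; WF at 4.200° ✓; |WF| = 24.20 ✓; ∠WFJ = 134.9° ✓; |FJ| = 31.90 ✓; ∠(FJ, JV) = 90.00° ✓; |JV| = 28.20 ✗.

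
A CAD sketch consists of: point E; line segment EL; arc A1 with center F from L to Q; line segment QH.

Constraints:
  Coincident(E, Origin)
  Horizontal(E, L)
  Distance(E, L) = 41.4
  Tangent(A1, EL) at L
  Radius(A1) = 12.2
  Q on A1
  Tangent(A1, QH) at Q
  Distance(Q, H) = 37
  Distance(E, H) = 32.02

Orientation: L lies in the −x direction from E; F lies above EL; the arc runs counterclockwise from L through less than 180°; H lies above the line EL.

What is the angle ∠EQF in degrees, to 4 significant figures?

144.3°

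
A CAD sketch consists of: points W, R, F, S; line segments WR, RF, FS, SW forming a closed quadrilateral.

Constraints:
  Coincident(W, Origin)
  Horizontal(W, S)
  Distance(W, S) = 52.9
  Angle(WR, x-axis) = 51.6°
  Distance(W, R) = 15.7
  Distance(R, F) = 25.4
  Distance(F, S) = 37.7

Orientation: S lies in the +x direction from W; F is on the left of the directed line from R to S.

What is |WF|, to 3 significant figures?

40.9

Checks: |RF| = 25.40 ✓; |FS| = 37.70 ✓.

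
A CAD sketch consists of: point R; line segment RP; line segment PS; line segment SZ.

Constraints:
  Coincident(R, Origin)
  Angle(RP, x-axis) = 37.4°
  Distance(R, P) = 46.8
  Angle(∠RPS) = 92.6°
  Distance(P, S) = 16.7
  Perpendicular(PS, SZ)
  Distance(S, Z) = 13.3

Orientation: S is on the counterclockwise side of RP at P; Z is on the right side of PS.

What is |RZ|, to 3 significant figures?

62.9

R is at the origin; RP runs at 37.4° with length 46.8, so P = 46.8·(cos 37.4°, sin 37.4°) = (37.2, 28.4). ∠RPS = 92.6°, so PS runs at 37.4° + (180° − 92.6°) = 125° from the x-axis; with |PS| = 16.7, S = P + 16.7·(cos 125°, sin 125°) = (27.6, 42.1). PS is perpendicular to SZ; with |SZ| = 13.3 on the right of PS, Z = S + 13.3·(0.821, 0.571) = (38.6, 49.7). Then |RZ| = |Z − R| = 62.9.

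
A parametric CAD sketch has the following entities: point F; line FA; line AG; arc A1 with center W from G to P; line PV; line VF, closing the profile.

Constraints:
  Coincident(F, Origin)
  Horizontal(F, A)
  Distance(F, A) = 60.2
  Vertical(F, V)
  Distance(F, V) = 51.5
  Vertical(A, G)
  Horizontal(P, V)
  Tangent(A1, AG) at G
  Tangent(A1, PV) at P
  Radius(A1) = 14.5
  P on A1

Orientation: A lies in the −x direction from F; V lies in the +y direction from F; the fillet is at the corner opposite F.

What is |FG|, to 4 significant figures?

70.66

The virtual corner opposite F is at (-60.20, 51.50). A1 meets AG tangentially, so WG is at right angles to AG and the tangent condition forces WP to be normal to PV, with radius 14.5, so the center W sits 14.5 in from both sides at W = (-45.70, 37.00). That places the tangent points at G = (-60.20, 37.00) on AG and P = (-45.70, 51.50) on PV. Then |FG| = |G − F| = 70.66.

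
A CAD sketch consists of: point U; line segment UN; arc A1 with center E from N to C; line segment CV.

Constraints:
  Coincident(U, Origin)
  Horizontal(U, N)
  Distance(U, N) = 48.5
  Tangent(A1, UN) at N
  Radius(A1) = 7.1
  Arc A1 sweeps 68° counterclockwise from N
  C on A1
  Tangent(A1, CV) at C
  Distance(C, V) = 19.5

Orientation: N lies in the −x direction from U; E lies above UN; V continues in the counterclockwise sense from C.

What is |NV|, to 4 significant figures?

26.46

U is at the origin; UN is horizontal with |UN| = 48.5 and N on the −x side, so N = (-48.50, 0.000). Since A1 is tangent to UN there, EN ⟂ UN, so E = N + (0, 7.1) = (-48.50, 7.100). On A1, N sits at bearing -90° from E; a 68° counterclockwise sweep puts C at bearing -22°, so C = E + 7.1·(cos -22°, sin -22°) = (-41.92, 4.440). Tangency of A1 to CV means the radius EC is perpendicular to CV, so CV runs along (−sin -22°, cos -22°); with |CV| = 19.5, V = (-34.61, 22.52). Then |NV| = |V − N| = 26.46.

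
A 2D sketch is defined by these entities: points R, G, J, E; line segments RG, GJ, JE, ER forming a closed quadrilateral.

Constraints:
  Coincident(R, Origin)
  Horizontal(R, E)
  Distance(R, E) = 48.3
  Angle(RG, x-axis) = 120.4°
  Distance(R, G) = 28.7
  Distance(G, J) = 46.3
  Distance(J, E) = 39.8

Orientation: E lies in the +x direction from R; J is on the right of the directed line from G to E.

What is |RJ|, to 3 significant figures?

17.7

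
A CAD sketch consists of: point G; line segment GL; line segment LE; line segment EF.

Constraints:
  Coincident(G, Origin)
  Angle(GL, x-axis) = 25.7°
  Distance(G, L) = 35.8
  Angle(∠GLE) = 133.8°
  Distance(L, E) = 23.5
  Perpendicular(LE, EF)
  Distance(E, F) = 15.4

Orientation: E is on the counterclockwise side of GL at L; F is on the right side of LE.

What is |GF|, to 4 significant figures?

63.49

∠GLE = 133.8°, so LE runs at 25.7° + (180° − 133.8°) = 71.90° from the x-axis; with |LE| = 23.5, E = L + 23.5·(cos 71.90°, sin 71.90°) = (39.56, 37.86). LE ⟂ EF; with |EF| = 15.4 on the right of LE, F = E + 15.4·(0.9505, -0.3107) = (54.20, 33.08). Then |GF| = |F − G| = 63.49.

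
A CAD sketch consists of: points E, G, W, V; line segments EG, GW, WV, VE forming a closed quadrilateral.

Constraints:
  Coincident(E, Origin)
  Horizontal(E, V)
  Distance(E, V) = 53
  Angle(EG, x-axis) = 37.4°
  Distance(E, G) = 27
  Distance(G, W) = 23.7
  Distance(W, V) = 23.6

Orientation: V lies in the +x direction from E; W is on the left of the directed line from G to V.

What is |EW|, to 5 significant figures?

49.623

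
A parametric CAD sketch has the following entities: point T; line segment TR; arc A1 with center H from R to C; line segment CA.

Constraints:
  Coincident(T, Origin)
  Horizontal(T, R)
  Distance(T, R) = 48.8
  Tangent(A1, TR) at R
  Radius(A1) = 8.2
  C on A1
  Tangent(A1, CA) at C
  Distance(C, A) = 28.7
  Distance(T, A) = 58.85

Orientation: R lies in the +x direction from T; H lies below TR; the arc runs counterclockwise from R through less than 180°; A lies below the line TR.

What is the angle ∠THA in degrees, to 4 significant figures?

92.40°

Checks: T = (0.00, 0.00) ✓; ∠(HR, RT) = 90.00° ✓; |HR| = 8.200 ✓; |HC| = 8.200 ✓; ∠(HC, CA) = 90.00° ✓; |CA| = 28.70 ✓; |TA| = 58.85 ✓.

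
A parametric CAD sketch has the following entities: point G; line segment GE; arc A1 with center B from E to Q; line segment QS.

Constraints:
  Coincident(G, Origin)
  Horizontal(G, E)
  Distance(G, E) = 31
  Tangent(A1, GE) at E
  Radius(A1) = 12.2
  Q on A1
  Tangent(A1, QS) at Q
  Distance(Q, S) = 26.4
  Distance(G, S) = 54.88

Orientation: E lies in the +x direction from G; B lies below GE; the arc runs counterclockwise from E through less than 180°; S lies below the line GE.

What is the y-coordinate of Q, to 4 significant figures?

-19.43

G is at the origin; G and E share the same y with |GE| = 31.0 and E on the +x side, so E = (31.00, 0.000). Since A1 is tangent to GE there, BE ⟂ GE, so B = E + (0, -12.2) = (31.00, -12.20). Since BQ ⟂ QS (tangency), |BS| = √(12.2² + 26.4²) = 29.08 regardless of where Q sits on A1. So S lies on both circle(G, 54.88) and circle(B, 29.08); the below-GE intersection is S = (36.82, -40.69). Q is the foot of the tangent from S: Q = (21.17, -19.43).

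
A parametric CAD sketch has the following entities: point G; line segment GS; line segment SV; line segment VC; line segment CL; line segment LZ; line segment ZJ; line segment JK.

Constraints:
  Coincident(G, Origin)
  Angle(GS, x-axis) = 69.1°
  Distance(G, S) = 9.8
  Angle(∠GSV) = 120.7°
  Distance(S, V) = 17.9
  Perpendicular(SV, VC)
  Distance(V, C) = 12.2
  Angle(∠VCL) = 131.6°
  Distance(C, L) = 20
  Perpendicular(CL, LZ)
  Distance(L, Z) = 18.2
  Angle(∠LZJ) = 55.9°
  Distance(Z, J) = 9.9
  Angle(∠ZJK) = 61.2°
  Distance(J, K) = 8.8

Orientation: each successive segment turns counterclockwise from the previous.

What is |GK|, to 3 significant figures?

10.6

G is at the origin; GS runs at 69.1° with length 9.8, so S = (3.50, 9.16). ∠GSV = 120.7° gives SV at 128° from the x-axis; with |SV| = 17.9, V = (-7.62, 23.2). SV ⟂ VC, so VC runs at -142°; with |VC| = 12.2, C = (-17.2, 15.6). ∠VCL = 131.6° gives CL at -93.2° from the x-axis; with |CL| = 20.0, L = (-18.3, -4.36). CL is perpendicular to LZ, so LZ runs at -3.20°; with |LZ| = 18.2, Z = (-0.128, -5.38). ∠LZJ = 55.9° gives ZJ at 121° from the x-axis; with |ZJ| = 9.9, J = (-5.21, 3.12). ∠ZJK = 61.2° gives JK at -120° from the x-axis; with |JK| = 8.8, K = (-9.65, -4.48). Then |GK| = |K − G| = 10.6.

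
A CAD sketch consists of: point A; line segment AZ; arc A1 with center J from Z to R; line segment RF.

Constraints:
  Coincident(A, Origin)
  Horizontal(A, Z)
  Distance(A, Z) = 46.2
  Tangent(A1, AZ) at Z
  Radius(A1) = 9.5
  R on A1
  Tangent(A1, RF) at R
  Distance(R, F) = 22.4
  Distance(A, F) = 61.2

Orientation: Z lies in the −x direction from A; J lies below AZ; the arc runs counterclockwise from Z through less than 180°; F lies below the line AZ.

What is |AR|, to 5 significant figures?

56.666

A is at the origin; AZ is horizontal with |AZ| = 46.2 and Z on the −x side, so Z = (-46.200, 0.0000). The tangent condition forces JZ to be normal to AZ, so J = Z + (0, -9.5) = (-46.200, -9.5000). Since JR ⟂ RF (tangency), |JF| = √(9.5² + 22.4²) = 24.331 regardless of where R sits on A1. So F lies on both circle(A, 61.2) and circle(J, 24.331); the below-AZ intersection is F = (-51.362, -33.277). R is the foot of the tangent from F: R = (-55.534, -11.269).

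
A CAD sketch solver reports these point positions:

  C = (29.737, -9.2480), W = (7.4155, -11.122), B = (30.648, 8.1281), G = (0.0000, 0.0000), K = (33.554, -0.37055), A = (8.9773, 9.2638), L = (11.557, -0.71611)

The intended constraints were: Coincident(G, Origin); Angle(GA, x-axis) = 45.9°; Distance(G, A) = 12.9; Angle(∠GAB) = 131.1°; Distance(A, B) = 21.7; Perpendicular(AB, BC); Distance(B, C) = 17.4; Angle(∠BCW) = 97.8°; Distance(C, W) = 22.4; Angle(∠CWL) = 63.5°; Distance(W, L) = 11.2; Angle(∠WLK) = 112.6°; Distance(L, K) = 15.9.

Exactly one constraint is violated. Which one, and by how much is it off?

Distance(L, K) = 15.9 — off by 6.10.

G = (0.00, 0.00) ✓; GA at 45.90° ✓; |GA| = 12.90 ✓; ∠GAB = 131.1° ✓; |AB| = 21.70 ✓; ∠(AB, BC) = 90.00° ✓; |BC| = 17.40 ✓; ∠BCW = 97.80° ✓; |CW| = 22.40 ✓; ∠CWL = 63.50° ✓; |WL| = 11.20 ✓; ∠WLK = 112.6° ✓; |LK| = 22.00 ✗.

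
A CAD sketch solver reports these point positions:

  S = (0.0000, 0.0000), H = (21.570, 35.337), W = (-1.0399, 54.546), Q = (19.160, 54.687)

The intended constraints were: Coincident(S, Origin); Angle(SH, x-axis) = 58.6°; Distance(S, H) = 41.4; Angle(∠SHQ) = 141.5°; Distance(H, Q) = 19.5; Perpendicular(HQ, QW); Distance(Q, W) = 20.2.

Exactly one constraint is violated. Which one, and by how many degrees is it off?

Perpendicular(HQ, QW) — off by 6.70°.

S = (0.00, 0.00) ✓; SH at 58.60° ✓; |SH| = 41.40 ✓; ∠SHQ = 141.5° ✓; |HQ| = 19.50 ✓; ∠(HQ, QW) = 83.30° ✗; |QW| = 20.20 ✓.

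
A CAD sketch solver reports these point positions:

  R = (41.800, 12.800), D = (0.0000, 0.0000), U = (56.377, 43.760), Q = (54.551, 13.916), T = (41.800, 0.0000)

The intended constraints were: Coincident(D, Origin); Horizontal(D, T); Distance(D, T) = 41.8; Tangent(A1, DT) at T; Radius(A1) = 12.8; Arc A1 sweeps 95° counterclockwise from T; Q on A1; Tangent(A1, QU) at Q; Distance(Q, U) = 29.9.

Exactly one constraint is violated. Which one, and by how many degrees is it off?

Tangent(A1, QU) at Q — off by 8.50°.

D = (0.00, 0.00) ✓; D.y = 0.00, T.y = 0.00 ✓; |DT| = 41.80 ✓; ∠(RT, TD) = 90.00° ✓; |RT| = 12.80 ✓; bearing(R→Q) − bearing(R→T) = 95.00° ✓; |RQ| = 12.80 ✓; ∠(RQ, QU) = 98.50° ✗; |QU| = 29.90 ✓.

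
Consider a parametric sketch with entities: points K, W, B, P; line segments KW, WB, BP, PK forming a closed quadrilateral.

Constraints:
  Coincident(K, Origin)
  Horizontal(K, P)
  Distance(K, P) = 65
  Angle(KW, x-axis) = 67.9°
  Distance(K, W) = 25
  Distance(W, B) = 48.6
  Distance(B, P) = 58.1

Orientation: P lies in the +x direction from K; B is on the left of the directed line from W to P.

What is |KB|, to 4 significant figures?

71.77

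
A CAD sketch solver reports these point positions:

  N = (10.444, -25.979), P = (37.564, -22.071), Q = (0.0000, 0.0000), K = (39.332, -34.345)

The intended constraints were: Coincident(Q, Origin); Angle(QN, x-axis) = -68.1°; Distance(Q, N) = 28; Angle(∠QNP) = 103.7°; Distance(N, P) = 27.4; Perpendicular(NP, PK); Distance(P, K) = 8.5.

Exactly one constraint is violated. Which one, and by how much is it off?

Distance(P, K) = 8.5 — off by 3.90.

Q = (0.00, 0.00) ✓; QN at -68.10° ✓; |QN| = 28.00 ✓; ∠QNP = 103.7° ✓; |NP| = 27.40 ✓; ∠(NP, PK) = 90.00° ✓; |PK| = 12.40 ✗.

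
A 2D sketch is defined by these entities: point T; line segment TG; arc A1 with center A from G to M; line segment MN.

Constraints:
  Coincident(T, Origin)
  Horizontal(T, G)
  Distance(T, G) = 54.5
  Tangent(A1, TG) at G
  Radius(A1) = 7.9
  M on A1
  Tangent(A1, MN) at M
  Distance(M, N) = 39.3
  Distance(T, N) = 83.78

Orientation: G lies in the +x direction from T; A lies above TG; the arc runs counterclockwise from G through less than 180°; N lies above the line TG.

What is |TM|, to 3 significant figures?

62.5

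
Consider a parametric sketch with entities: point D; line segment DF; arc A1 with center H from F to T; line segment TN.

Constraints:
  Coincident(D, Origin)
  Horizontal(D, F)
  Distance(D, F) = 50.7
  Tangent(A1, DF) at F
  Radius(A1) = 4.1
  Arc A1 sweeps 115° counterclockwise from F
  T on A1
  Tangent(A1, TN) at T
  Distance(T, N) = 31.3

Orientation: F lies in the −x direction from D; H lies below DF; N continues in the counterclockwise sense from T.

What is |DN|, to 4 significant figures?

53.54

D is at the origin; DF is horizontal with |DF| = 50.7 and F on the −x side, so F = (-50.70, 0.000). A1 meets DF tangentially, so HF is at right angles to DF, so H = F + (0, -4.1) = (-50.70, -4.100). On A1, F sits at bearing 90° from H; a 115° counterclockwise sweep puts T at bearing 205°, so T = H + 4.1·(cos 205°, sin 205°) = (-54.42, -5.833). Since A1 is tangent to TN there, HT ⟂ TN, so TN runs along (−sin 205°, cos 205°); with |TN| = 31.3, N = (-41.19, -34.20). Then |DN| = |N − D| = 53.54.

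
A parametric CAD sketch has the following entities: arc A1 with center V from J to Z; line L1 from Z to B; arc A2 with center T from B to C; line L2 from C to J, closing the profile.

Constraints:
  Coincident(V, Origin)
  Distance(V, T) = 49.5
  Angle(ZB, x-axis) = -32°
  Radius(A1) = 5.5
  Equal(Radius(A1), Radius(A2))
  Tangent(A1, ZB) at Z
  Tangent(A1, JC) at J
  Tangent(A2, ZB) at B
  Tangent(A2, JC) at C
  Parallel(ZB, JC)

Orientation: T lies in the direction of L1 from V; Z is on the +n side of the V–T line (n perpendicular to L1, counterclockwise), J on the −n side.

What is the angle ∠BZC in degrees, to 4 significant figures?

12.53°

Tangency of A1 to both parallel lines with radius 5.5 puts Z and J at V ± 5.5·n: Z = (2.915, 4.664), J = (-2.915, -4.664). Equal radii place B and C the same way about T: B = T + 5.5·n = (44.89, -21.57), C = T − 5.5·n = (39.06, -30.90). Then cos ∠BZC = ZB·ZC / (|ZB||ZC|), giving 12.53°.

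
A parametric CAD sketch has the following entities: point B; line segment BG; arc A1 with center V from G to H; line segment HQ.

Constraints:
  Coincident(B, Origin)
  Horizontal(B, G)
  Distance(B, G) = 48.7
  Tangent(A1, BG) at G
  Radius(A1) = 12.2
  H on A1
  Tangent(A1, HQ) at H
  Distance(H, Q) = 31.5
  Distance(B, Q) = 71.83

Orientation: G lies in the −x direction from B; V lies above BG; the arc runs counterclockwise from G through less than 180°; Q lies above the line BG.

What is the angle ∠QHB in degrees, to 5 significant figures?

149.46°

B is at the origin; B and G share the same y with |BG| = 48.7 and G on the −x side, so G = (-48.700, 0.0000). Tangency of A1 to BG means the radius VG is perpendicular to BG, so V = G + (0, 12.2) = (-48.700, 12.200). Since VH ⟂ HQ (tangency), |VQ| = √(12.2² + 31.5²) = 33.780 regardless of where H sits on A1. So Q lies on both circle(B, 71.83) and circle(V, 33.780); the above-BG intersection is Q = (-55.806, 45.224). H is the foot of the tangent from Q: H = (-38.505, 18.901).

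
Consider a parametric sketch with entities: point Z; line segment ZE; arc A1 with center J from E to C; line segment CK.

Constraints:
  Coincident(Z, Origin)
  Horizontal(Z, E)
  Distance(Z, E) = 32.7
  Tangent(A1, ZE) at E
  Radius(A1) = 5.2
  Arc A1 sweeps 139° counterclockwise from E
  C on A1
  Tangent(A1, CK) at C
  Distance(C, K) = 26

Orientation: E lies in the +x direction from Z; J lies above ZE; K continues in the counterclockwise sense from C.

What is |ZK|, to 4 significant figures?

30.94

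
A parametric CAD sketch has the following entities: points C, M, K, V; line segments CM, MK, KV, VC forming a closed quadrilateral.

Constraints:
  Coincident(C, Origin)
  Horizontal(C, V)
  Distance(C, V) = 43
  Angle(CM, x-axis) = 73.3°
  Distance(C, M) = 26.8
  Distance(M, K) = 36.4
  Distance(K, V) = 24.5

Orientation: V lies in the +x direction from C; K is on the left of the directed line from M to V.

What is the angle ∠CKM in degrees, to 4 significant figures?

30.92°

C is at the origin; CV is horizontal with |CV| = 43.0 and V in +x, so V = (43.0, 0). CM runs at 73.3° with |CM| = 26.8, so M = (7.701, 25.67). K is determined by |MK| = 36.4 and |KV| = 24.5 together: it lies at the intersection of circle(M, 36.4) and circle(V, 24.5). With |MV| = 43.65, the foot of the radical line on MV is 30.12 from M and the perpendicular offset is √(36.4² − 30.12²) = 20.43. Taking the left-of-MV solution: K = (44.08, 24.48).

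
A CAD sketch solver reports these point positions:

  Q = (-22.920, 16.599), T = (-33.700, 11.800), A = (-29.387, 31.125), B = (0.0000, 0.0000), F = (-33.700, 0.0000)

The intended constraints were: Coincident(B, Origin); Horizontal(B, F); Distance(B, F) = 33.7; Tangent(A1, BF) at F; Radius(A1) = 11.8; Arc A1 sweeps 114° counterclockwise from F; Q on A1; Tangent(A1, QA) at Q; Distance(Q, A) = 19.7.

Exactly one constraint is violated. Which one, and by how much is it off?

Distance(Q, A) = 19.7 — off by 3.80.

B = (0.00, 0.00) ✓; B.y = 0.00, F.y = 0.00 ✓; |BF| = 33.70 ✓; ∠(TF, FB) = 90.00° ✓; |TF| = 11.80 ✓; bearing(T→Q) − bearing(T→F) = 114.0° ✓; |TQ| = 11.80 ✓; ∠(TQ, QA) = 90.00° ✓; |QA| = 15.90 ✗.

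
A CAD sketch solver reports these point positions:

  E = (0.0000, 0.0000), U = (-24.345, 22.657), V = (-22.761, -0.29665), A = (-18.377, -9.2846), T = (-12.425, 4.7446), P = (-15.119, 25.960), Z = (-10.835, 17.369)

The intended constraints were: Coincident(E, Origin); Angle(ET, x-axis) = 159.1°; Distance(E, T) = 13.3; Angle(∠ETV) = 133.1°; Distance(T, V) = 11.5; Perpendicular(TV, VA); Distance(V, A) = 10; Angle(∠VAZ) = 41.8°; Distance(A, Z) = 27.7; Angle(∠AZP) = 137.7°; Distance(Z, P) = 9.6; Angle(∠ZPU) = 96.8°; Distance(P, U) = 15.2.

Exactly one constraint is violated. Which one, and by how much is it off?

Distance(P, U) = 15.2 — off by 5.40.

E = (0.00, 0.00) ✓; ET at 159.1° ✓; |ET| = 13.30 ✓; ∠ETV = 133.1° ✓; |TV| = 11.50 ✓; ∠(TV, VA) = 90.00° ✓; |VA| = 10.00 ✓; ∠VAZ = 41.80° ✓; |AZ| = 27.70 ✓; ∠AZP = 137.7° ✓; |ZP| = 9.600 ✓; ∠ZPU = 96.81° ✓; |PU| = 9.799 ✗.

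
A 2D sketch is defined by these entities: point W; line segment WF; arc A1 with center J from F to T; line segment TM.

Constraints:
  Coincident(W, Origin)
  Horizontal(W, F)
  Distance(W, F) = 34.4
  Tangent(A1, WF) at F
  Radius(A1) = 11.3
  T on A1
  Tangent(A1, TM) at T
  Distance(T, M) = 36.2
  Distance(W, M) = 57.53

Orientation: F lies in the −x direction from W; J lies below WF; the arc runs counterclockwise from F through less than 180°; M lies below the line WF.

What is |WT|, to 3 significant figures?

47.5

W is at the origin; W and F share the same y with |WF| = 34.4 and F on the −x side, so F = (-34.4, 0.00). A1 meets WF tangentially, so JF is at right angles to WF, so J = F + (0, -11.3) = (-34.4, -11.3). Since JT ⟂ TM (tangency), |JM| = √(11.3² + 36.2²) = 37.9 regardless of where T sits on A1. So M lies on both circle(W, 57.53) and circle(J, 37.9); the below-WF intersection is M = (-30.2, -49.0). T is the foot of the tangent from M: T = (-44.7, -15.8).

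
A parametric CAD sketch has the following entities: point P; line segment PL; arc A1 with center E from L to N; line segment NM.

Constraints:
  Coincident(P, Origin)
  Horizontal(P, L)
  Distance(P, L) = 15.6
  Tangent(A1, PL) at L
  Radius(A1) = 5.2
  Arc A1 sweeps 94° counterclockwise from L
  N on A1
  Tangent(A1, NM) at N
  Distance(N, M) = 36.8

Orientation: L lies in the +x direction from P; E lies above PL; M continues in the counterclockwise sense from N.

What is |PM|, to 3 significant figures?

46.0

P is at the origin; P and L share the same y with |PL| = 15.6 and L on the +x side, so L = (15.6, 0.00). Tangency of A1 to PL means the radius EL is perpendicular to PL, so E = L + (0, 5.2) = (15.6, 5.20). On A1, L sits at bearing -90° from E; a 94° counterclockwise sweep puts N at bearing 4°, so N = E + 5.2·(cos 4°, sin 4°) = (20.8, 5.56). A1 meets NM tangentially, so EN is at right angles to NM, so NM runs along (−sin 4°, cos 4°); with |NM| = 36.8, M = (18.2, 42.3). Then |PM| = |M − P| = 46.0.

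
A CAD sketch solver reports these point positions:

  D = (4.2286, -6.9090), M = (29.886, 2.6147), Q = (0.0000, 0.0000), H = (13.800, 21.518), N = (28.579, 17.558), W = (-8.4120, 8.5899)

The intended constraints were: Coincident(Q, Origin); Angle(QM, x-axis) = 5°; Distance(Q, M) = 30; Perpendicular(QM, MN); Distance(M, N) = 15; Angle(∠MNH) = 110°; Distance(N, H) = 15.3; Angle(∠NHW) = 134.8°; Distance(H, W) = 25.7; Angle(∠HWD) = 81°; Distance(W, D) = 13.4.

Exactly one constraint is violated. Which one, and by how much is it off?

Distance(W, D) = 13.4 — off by 6.60.

Q = (0.00, 0.00) ✓; QM at 5.000° ✓; |QM| = 30.00 ✓; ∠(QM, MN) = 90.00° ✓; |MN| = 15.00 ✓; ∠MNH = 110.0° ✓; |NH| = 15.30 ✓; ∠NHW = 134.8° ✓; |HW| = 25.70 ✓; ∠HWD = 81.00° ✓; |WD| = 20.00 ✗.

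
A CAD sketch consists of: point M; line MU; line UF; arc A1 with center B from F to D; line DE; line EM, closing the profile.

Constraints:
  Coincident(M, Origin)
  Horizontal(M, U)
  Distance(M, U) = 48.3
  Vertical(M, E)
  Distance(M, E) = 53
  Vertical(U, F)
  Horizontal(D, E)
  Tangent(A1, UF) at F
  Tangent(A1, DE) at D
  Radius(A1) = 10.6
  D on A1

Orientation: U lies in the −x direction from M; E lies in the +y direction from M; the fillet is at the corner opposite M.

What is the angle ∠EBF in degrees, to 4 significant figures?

164.3°

The virtual corner opposite M is at (-48.30, 53.00). A1 meets UF tangentially, so BF is at right angles to UF and the tangent condition forces BD to be normal to DE, with radius 10.6, so the center B sits 10.6 in from both sides at B = (-37.70, 42.40). That places the tangent points at F = (-48.30, 42.40) on UF and D = (-37.70, 53.00) on DE. Then cos ∠EBF = BE·BF / (|BE||BF|), giving 164.3°.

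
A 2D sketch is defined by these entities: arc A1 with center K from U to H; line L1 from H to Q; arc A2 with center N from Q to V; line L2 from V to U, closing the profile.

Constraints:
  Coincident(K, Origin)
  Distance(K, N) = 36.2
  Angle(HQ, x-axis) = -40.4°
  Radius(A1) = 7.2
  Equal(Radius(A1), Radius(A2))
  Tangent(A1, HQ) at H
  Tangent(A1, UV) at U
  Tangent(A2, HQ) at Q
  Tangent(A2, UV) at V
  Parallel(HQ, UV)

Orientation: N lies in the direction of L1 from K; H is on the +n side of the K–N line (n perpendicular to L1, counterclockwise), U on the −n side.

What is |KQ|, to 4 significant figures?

36.91

The slot axis is L1's direction at -40.4°, so u = (cos -40.4°, sin -40.4°) = (0.7615, -0.6481) and n = (−sin -40.4°, cos -40.4°) = (0.6481, 0.7615). K is at the origin and N lies 36.2 along u from K, so N = 36.2·u = (27.57, -23.46). Tangency of A1 to both parallel lines with radius 7.2 puts H and U at K ± 7.2·n: H = (4.666, 5.483), U = (-4.666, -5.483). Equal radii place Q and V the same way about N: Q = N + 7.2·n = (32.23, -17.98), V = N − 7.2·n = (22.90, -28.95). Then |KQ| = |Q − K| = 36.91.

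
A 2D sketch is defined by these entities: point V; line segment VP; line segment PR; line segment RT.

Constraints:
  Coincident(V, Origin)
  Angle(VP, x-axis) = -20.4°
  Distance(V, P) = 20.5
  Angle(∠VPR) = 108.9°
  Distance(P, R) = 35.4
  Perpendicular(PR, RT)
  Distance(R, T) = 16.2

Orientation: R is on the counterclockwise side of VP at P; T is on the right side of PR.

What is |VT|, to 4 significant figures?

55.09

V is at the origin; VP runs at -20.4° with length 20.5, so P = 20.5·(cos -20.4°, sin -20.4°) = (19.21, -7.146). ∠VPR = 108.9°, so PR runs at -20.4° + (180° − 108.9°) = 50.70° from the x-axis; with |PR| = 35.4, R = P + 35.4·(cos 50.70°, sin 50.70°) = (41.64, 20.25). The perpendicularity gives RT at right angles to PR; with |RT| = 16.2 on the right of PR, T = R + 16.2·(0.7738, -0.6334) = (54.17, 9.987). Then |VT| = |T − V| = 55.09.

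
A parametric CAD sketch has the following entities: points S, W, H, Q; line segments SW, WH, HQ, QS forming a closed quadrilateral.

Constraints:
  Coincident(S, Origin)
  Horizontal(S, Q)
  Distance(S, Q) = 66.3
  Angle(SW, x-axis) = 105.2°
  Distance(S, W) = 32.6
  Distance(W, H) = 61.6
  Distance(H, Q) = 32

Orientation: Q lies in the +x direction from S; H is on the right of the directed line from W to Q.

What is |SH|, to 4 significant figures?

37.80

S is at the origin; SQ is horizontal with |SQ| = 66.3 and Q in +x, so Q = (66.3, 0). SW runs at 105.2° with |SW| = 32.6, so W = (-8.547, 31.46). H is determined by |WH| = 61.6 and |HQ| = 32.0 together: it lies at the intersection of circle(W, 61.6) and circle(Q, 32.0). With |WQ| = 81.19, the foot of the radical line on WQ is 57.66 from W and the perpendicular offset is √(61.6² − 57.66²) = 21.68. Taking the right-of-WQ solution: H = (36.20, -10.87).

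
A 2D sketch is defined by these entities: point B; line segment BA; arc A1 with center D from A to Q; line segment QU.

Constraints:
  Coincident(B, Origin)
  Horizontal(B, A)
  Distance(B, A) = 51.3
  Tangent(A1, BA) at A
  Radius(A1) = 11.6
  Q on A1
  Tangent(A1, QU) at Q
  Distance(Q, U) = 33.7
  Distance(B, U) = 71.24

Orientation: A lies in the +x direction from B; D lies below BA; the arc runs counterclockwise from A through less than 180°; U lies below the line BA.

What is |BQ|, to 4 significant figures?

43.61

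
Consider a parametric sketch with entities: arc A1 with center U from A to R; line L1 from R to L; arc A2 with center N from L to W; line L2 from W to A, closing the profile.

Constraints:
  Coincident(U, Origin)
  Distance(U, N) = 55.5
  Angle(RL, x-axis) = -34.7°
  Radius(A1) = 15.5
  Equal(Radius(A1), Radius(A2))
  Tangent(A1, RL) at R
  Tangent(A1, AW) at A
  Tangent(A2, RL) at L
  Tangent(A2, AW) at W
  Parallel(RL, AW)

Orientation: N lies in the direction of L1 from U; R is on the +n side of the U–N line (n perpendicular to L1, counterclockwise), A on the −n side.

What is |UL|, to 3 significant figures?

57.6

Tangency of A1 to both parallel lines with radius 15.5 puts R and A at U ± 15.5·n: R = (8.82, 12.7), A = (-8.82, -12.7). Equal radii place L and W the same way about N: L = N + 15.5·n = (54.5, -18.9), W = N − 15.5·n = (36.8, -44.3). Then |UL| = |L − U| = 57.6.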